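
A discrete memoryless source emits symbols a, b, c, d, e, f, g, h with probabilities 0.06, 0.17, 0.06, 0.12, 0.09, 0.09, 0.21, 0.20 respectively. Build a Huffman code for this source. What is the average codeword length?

Repeatedly combine the two least-probable nodes; the expected code length is the sum of the merged weights.
merge 3/50 + 3/50 → 3/25
merge 9/100 + 9/100 → 9/50
merge 3/25 + 3/25 → 6/25
merge 17/100 + 9/50 → 7/20
merge 1/5 + 21/100 → 41/100
merge 6/25 + 7/20 → 59/100
merge 41/100 + 59/100 → 1
L = 3/25 + 9/50 + 6/25 + 7/20 + 41/100 + 59/100 + 1 = 289/100 = 2.89 bits/symbol.

2.89 bits/symbol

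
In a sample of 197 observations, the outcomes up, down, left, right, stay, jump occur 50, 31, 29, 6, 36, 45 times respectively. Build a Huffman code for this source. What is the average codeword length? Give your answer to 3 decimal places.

Probabilities are the counts divided by 197.
Repeatedly combine the two least-probable nodes; the expected code length is the sum of the merged weights.
merge 6/197 + 29/197 → 35/197
merge 31/197 + 35/197 → 66/197
merge 36/197 + 45/197 → 81/197
merge 50/197 + 66/197 → 116/197
merge 81/197 + 116/197 → 1
L = 35/197 + 66/197 + 81/197 + 116/197 + 1 = 495/197 ≈ 2.513 bits/symbol.

2.513 bits/symbol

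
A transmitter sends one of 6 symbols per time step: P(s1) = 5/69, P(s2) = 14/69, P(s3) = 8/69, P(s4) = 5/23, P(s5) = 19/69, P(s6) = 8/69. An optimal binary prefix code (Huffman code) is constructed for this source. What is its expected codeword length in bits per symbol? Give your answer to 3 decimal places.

2.493 bits/symbol

Repeatedly combine the two least-probable nodes; the expected code length is the sum of the merged weights.
merge 5/69 + 8/69 → 13/69
merge 8/69 + 13/69 → 7/23
merge 14/69 + 5/23 → 29/69
merge 19/69 + 7/23 → 40/69
merge 29/69 + 40/69 → 1
L = 13/69 + 7/23 + 29/69 + 40/69 + 1 = 172/69 ≈ 2.493 bits/symbol.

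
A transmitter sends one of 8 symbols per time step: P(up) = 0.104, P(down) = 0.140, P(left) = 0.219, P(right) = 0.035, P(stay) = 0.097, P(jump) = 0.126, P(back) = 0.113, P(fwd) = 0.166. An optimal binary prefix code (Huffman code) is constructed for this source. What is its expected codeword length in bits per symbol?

2.913 bits/symbol

Repeatedly combine the two least-probable nodes; the expected code length is the sum of the merged weights.
merge 7/200 + 97/1000 → 33/250
merge 13/125 + 113/1000 → 217/1000
merge 63/500 + 33/250 → 129/500
merge 7/50 + 83/500 → 153/500
merge 217/1000 + 219/1000 → 109/250
merge 129/500 + 153/500 → 141/250
merge 109/250 + 141/250 → 1
L = 33/250 + 217/1000 + 129/500 + 153/500 + 109/250 + 141/250 + 1 = 2913/1000 = 2.913 bits/symbol.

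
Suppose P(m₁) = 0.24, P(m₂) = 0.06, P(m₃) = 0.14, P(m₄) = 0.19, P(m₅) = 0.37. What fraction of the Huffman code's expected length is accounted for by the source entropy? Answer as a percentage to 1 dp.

Entropy H = −Σ p log₂ p ≈ 2.1207 bits.
Huffman merges: 3/50+7/50→1/5; 19/100+1/5→39/100; 6/25+37/100→61/100; 39/100+61/100→1. L = 11/5 ≈ 2.2000.
Efficiency = H/L = 2.1207/2.2000 = 96.4%.

96.4%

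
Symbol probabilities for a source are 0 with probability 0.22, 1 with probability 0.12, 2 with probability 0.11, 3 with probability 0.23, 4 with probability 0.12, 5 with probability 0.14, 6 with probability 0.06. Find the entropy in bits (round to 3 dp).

H = −Σ pᵢ log₂ pᵢ.
−0.22·log₂(0.22) = 0.4806
−0.12·log₂(0.12) = 0.3671
−0.11·log₂(0.11) = 0.3503
−0.23·log₂(0.23) = 0.4877
−0.12·log₂(0.12) = 0.3671
−0.14·log₂(0.14) = 0.3971
−0.06·log₂(0.06) = 0.2435
Sum ≈ 2.6933 → 2.693 bits.

2.693 bits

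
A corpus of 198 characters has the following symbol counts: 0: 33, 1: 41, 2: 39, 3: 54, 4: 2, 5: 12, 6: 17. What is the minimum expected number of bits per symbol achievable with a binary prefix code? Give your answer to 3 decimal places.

Probabilities are the counts divided by 198.
Repeatedly combine the two least-probable nodes; the expected code length is the sum of the merged weights.
merge 1/99 + 2/33 → 7/99
merge 7/99 + 17/198 → 31/198
merge 31/198 + 1/6 → 32/99
merge 13/66 + 41/198 → 40/99
merge 3/11 + 32/99 → 59/99
merge 40/99 + 59/99 → 1
L = 7/99 + 31/198 + 32/99 + 40/99 + 59/99 + 1 = 505/198 ≈ 2.551 bits/symbol.

2.551 bits/symbol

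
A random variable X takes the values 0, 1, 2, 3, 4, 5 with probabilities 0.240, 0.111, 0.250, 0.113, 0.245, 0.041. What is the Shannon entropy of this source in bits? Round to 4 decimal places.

H = −Σ pᵢ log₂ pᵢ.
−0.240·log₂(0.240) = 0.4941
−0.111·log₂(0.111) = 0.3520
−0.250·log₂(0.250) = 0.5000
−0.113·log₂(0.113) = 0.3555
−0.245·log₂(0.245) = 0.4971
−0.041·log₂(0.041) = 0.1889
Sum ≈ 2.3877 → 2.3877 bits.

2.3877 bits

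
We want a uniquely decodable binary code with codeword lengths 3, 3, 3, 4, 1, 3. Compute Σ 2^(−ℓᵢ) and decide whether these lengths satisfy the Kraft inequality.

1.0625; no

With common denominator 2^4 = 16: Σ 2^(−ℓᵢ) = 2/16 + 2/16 + 2/16 + 1/16 + 8/16 + 2/16 = 17/16 = 1.0625.
Kraft's inequality requires Σ ≤ 1; here Σ = 1.0625 > 1, so no such prefix code exists.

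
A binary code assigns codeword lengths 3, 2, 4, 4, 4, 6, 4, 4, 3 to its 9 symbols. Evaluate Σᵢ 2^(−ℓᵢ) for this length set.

0.828125

With common denominator 2^6 = 64: Σ 2^(−ℓᵢ) = 8/64 + 16/64 + 4/64 + 4/64 + 4/64 + 1/64 + 4/64 + 4/64 + 8/64 = 53/64 = 0.828125.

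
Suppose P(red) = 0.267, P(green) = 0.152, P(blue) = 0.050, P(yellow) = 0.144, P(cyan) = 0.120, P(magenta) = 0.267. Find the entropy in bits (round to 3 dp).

H = −Σ pᵢ log₂ pᵢ.
−0.267·log₂(0.267) = 0.5087
−0.152·log₂(0.152) = 0.4131
−0.050·log₂(0.050) = 0.2161
−0.144·log₂(0.144) = 0.4026
−0.120·log₂(0.120) = 0.3671
−0.267·log₂(0.267) = 0.5087
Sum ≈ 2.4162 → 2.416 bits.

2.416 bits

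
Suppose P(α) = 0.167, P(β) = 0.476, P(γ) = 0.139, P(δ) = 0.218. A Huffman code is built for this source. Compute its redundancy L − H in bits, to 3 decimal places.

Entropy H = −Σ p log₂ p ≈ 1.8158 bits.
Huffman merges: 139/1000+167/1000→153/500; 109/500+153/500→131/250; 119/250+131/250→1. L = 183/100 ≈ 1.8300.
L − H = 1.8300 − 1.8158 = 0.014 bits.

0.014 bits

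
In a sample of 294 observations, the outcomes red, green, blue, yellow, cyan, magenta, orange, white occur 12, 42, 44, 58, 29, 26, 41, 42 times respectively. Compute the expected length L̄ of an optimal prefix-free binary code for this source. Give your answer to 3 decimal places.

Probabilities are the counts divided by 294.
Repeatedly combine the two least-probable nodes; the expected code length is the sum of the merged weights.
merge 2/49 + 13/147 → 19/147
merge 29/294 + 19/147 → 67/294
merge 41/294 + 1/7 → 83/294
merge 1/7 + 22/147 → 43/147
merge 29/147 + 67/294 → 125/294
merge 83/294 + 43/147 → 169/294
merge 125/294 + 169/294 → 1
L = 19/147 + 67/294 + 83/294 + 43/147 + 125/294 + 169/294 + 1 = 431/147 ≈ 2.932 bits/symbol.

2.932 bits/symbol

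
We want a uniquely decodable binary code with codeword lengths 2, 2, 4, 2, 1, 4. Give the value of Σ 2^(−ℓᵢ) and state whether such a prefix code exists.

1.375; no

With common denominator 2^4 = 16: Σ 2^(−ℓᵢ) = 4/16 + 4/16 + 1/16 + 4/16 + 8/16 + 1/16 = 22/16 = 1.375.
Kraft's inequality requires Σ ≤ 1; here Σ = 1.375 > 1, so no such prefix code exists.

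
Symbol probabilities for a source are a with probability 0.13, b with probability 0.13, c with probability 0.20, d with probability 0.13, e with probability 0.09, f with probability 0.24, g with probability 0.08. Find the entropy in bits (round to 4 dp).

H = −Σ pᵢ log₂ pᵢ.
−0.13·log₂(0.13) = 0.3826
−0.13·log₂(0.13) = 0.3826
−0.20·log₂(0.20) = 0.4644
−0.13·log₂(0.13) = 0.3826
−0.09·log₂(0.09) = 0.3127
−0.24·log₂(0.24) = 0.4941
−0.08·log₂(0.08) = 0.2915
Sum ≈ 2.7106 → 2.7106 bits.

2.7106 bits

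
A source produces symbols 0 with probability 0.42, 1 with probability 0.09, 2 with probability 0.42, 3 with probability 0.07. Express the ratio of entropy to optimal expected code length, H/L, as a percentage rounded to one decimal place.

93.8%

Entropy H = −Σ p log₂ p ≈ 1.6325 bits.
Huffman merges: 7/100+9/100→4/25; 4/25+21/50→29/50; 21/50+29/50→1. L = 87/50 ≈ 1.7400.
Efficiency = H/L = 1.6325/1.7400 = 93.8%.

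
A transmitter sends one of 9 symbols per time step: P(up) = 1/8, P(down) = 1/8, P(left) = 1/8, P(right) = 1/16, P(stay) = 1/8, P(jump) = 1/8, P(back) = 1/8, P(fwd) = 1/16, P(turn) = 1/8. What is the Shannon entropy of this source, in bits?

Each probability is a power of 1/2, so log₂(1/p) is an integer.
H = Σ p·log₂(1/p) = 1/8·3 + 1/8·3 + 1/8·3 + 1/16·4 + 1/8·3 + 1/8·3 + 1/8·3 + 1/16·4 + 1/8·3 = 3.125 bits.

3.125 bits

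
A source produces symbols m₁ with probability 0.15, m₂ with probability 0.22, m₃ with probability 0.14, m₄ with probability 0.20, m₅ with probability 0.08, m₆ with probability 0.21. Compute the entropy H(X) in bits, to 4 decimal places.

H = −Σ pᵢ log₂ pᵢ.
−0.15·log₂(0.15) = 0.4105
−0.22·log₂(0.22) = 0.4806
−0.14·log₂(0.14) = 0.3971
−0.20·log₂(0.20) = 0.4644
−0.08·log₂(0.08) = 0.2915
−0.21·log₂(0.21) = 0.4728
Sum ≈ 2.5169 → 2.5169 bits.

2.5169 bits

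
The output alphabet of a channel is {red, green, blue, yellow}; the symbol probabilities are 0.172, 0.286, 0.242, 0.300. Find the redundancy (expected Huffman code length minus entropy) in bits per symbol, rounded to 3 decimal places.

Entropy H = −Σ p log₂ p ≈ 1.9697 bits.
Huffman merges: 43/250+121/500→207/500; 143/500+3/10→293/500; 207/500+293/500→1. L = 2 ≈ 2.0000.
L − H = 2.0000 − 1.9697 = 0.030 bits.

0.030 bits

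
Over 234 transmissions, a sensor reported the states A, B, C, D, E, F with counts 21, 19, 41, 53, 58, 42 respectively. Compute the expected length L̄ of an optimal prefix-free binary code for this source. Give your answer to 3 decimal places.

2.517 bits/symbol

Probabilities are the counts divided by 234.
Repeatedly combine the two least-probable nodes; the expected code length is the sum of the merged weights.
merge 19/234 + 7/78 → 20/117
merge 20/117 + 41/234 → 9/26
merge 7/39 + 53/234 → 95/234
merge 29/117 + 9/26 → 139/234
merge 95/234 + 139/234 → 1
L = 20/117 + 9/26 + 95/234 + 139/234 + 1 = 589/234 ≈ 2.517 bits/symbol.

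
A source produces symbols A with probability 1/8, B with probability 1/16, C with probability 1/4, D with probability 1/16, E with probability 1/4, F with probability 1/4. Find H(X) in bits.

2.375 bits

Each probability is a power of 1/2, so log₂(1/p) is an integer.
H = Σ p·log₂(1/p) = 1/8·3 + 1/16·4 + 1/4·2 + 1/16·4 + 1/4·2 + 1/4·2 = 2.375 bits.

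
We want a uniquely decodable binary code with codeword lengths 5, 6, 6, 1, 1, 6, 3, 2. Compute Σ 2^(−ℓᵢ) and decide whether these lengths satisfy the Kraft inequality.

1.453125; no

With common denominator 2^6 = 64: Σ 2^(−ℓᵢ) = 2/64 + 1/64 + 1/64 + 32/64 + 32/64 + 1/64 + 8/64 + 16/64 = 93/64 = 1.453125.
Kraft's inequality requires Σ ≤ 1; here Σ = 1.453125 > 1, so no such prefix code exists.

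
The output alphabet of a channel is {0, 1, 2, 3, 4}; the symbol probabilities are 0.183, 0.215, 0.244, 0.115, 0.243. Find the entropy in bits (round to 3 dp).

2.276 bits

H = −Σ pᵢ log₂ pᵢ.
−0.183·log₂(0.183) = 0.4484
−0.215·log₂(0.215) = 0.4768
−0.244·log₂(0.244) = 0.4966
−0.115·log₂(0.115) = 0.3588
−0.243·log₂(0.243) = 0.4960
Sum ≈ 2.2765 → 2.276 bits.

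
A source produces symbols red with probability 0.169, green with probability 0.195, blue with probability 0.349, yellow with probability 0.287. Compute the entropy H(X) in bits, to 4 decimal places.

1.9402 bits

H = −Σ pᵢ log₂ pᵢ.
−0.169·log₂(0.169) = 0.4335
−0.195·log₂(0.195) = 0.4599
−0.349·log₂(0.349) = 0.5300
−0.287·log₂(0.287) = 0.5169
Sum ≈ 1.9402 → 1.9402 bits.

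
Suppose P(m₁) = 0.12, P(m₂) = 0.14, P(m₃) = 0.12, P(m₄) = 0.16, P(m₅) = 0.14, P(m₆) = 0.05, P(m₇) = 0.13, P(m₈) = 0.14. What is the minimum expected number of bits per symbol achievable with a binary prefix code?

3 bits/symbol

Repeatedly combine the two least-probable nodes; the expected code length is the sum of the merged weights.
merge 1/20 + 3/25 → 17/100
merge 3/25 + 13/100 → 1/4
merge 7/50 + 7/50 → 7/25
merge 7/50 + 4/25 → 3/10
merge 17/100 + 1/4 → 21/50
merge 7/25 + 3/10 → 29/50
merge 21/50 + 29/50 → 1
L = 17/100 + 1/4 + 7/25 + 3/10 + 21/50 + 29/50 + 1 = 3 bits/symbol.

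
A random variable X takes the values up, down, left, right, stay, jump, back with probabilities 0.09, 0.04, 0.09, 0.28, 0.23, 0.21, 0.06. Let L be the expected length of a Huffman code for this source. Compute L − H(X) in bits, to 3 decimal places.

Entropy H = −Σ p log₂ p ≈ 2.5293 bits.
Huffman merges: 1/25+3/50→1/10; 9/100+9/100→9/50; 1/10+9/50→7/25; 21/100+23/100→11/25; 7/25+7/25→14/25; 11/25+14/25→1. L = 64/25 ≈ 2.5600.
L − H = 2.5600 − 2.5293 = 0.031 bits.

0.031 bits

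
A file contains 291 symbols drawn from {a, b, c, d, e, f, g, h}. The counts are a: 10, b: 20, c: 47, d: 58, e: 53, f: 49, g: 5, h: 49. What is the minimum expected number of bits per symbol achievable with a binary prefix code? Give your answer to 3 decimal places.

2.790 bits/symbol

Probabilities are the counts divided by 291.
Repeatedly combine the two least-probable nodes; the expected code length is the sum of the merged weights.
merge 5/291 + 10/291 → 5/97
merge 5/97 + 20/291 → 35/291
merge 35/291 + 47/291 → 82/291
merge 49/291 + 49/291 → 98/291
merge 53/291 + 58/291 → 37/97
merge 82/291 + 98/291 → 60/97
merge 37/97 + 60/97 → 1
L = 5/97 + 35/291 + 82/291 + 98/291 + 37/97 + 60/97 + 1 = 812/291 ≈ 2.790 bits/symbol.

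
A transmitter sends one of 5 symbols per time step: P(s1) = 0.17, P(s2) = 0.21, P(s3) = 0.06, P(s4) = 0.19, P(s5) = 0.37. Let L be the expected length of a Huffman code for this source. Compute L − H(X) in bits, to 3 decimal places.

0.093 bits

Entropy H = −Σ p log₂ p ≈ 2.1369 bits.
Huffman merges: 3/50+17/100→23/100; 19/100+21/100→2/5; 23/100+37/100→3/5; 2/5+3/5→1. L = 223/100 ≈ 2.2300.
L − H = 2.2300 − 2.1369 = 0.093 bits.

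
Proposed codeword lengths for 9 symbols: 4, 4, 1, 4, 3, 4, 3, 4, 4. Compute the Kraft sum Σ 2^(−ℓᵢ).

1.125

With common denominator 2^4 = 16: Σ 2^(−ℓᵢ) = 1/16 + 1/16 + 8/16 + 1/16 + 2/16 + 1/16 + 2/16 + 1/16 + 1/16 = 18/16 = 1.125.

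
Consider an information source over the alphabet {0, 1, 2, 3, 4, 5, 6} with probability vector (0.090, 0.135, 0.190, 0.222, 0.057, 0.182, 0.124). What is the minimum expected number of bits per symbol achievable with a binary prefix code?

Repeatedly combine the two least-probable nodes; the expected code length is the sum of the merged weights.
merge 57/1000 + 9/100 → 147/1000
merge 31/250 + 27/200 → 259/1000
merge 147/1000 + 91/500 → 329/1000
merge 19/100 + 111/500 → 103/250
merge 259/1000 + 329/1000 → 147/250
merge 103/250 + 147/250 → 1
L = 147/1000 + 259/1000 + 329/1000 + 103/250 + 147/250 + 1 = 547/200 = 2.735 bits/symbol.

2.735 bits/symbol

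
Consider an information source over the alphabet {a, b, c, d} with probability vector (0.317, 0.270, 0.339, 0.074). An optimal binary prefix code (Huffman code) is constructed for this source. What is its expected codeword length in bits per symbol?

Repeatedly combine the two least-probable nodes; the expected code length is the sum of the merged weights.
merge 37/500 + 27/100 → 43/125
merge 317/1000 + 339/1000 → 82/125
merge 43/125 + 82/125 → 1
L = 43/125 + 82/125 + 1 = 2 bits/symbol.

2 bits/symbol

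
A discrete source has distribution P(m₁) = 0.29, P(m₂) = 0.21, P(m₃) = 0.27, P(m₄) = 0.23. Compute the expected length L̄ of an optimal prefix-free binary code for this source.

2 bits/symbol

Repeatedly combine the two least-probable nodes; the expected code length is the sum of the merged weights.
merge 21/100 + 23/100 → 11/25
merge 27/100 + 29/100 → 14/25
merge 11/25 + 14/25 → 1
L = 11/25 + 14/25 + 1 = 2 bits/symbol.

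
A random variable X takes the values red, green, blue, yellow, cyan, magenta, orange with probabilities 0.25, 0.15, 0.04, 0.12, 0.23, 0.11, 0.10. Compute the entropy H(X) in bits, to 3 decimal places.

2.634 bits

H = −Σ pᵢ log₂ pᵢ.
−0.25·log₂(0.25) = 0.5000
−0.15·log₂(0.15) = 0.4105
−0.04·log₂(0.04) = 0.1858
−0.12·log₂(0.12) = 0.3671
−0.23·log₂(0.23) = 0.4877
−0.11·log₂(0.11) = 0.3503
−0.10·log₂(0.10) = 0.3322
Sum ≈ 2.6335 → 2.634 bits.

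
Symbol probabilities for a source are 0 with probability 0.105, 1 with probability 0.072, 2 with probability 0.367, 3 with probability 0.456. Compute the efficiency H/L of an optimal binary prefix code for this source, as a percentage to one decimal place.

96.6%

Entropy H = −Σ p log₂ p ≈ 1.6620 bits.
Huffman merges: 9/125+21/200→177/1000; 177/1000+367/1000→68/125; 57/125+68/125→1. L = 1721/1000 ≈ 1.7210.
Efficiency = H/L = 1.6620/1.7210 = 96.6%.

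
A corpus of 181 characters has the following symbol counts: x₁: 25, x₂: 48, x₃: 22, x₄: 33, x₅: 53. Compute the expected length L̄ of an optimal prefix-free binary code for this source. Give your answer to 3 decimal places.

2.260 bits/symbol

Probabilities are the counts divided by 181.
Repeatedly combine the two least-probable nodes; the expected code length is the sum of the merged weights.
merge 22/181 + 25/181 → 47/181
merge 33/181 + 47/181 → 80/181
merge 48/181 + 53/181 → 101/181
merge 80/181 + 101/181 → 1
L = 47/181 + 80/181 + 101/181 + 1 = 409/181 ≈ 2.260 bits/symbol.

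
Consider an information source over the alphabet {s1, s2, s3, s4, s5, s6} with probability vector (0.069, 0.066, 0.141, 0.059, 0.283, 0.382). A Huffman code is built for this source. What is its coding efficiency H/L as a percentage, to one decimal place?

97.3%

Entropy H = −Σ p log₂ p ≈ 2.2101 bits.
Huffman merges: 59/1000+33/500→1/8; 69/1000+1/8→97/500; 141/1000+97/500→67/200; 283/1000+67/200→309/500; 191/500+309/500→1. L = 284/125 ≈ 2.2720.
Efficiency = H/L = 2.2101/2.2720 = 97.3%.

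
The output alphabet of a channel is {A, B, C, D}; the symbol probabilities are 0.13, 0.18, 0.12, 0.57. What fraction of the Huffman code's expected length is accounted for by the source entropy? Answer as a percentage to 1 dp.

98.6%

Entropy H = −Σ p log₂ p ≈ 1.6573 bits.
Huffman merges: 3/25+13/100→1/4; 9/50+1/4→43/100; 43/100+57/100→1. L = 42/25 ≈ 1.6800.
Efficiency = H/L = 1.6573/1.6800 = 98.6%.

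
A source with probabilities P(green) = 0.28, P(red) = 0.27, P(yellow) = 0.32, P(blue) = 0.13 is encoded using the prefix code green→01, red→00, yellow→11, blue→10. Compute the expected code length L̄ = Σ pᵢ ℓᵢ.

2 bits/symbol

L̄ = Σ pᵢ·ℓᵢ = 0.28·2 + 0.27·2 + 0.32·2 + 0.13·2 = 2 bits/symbol.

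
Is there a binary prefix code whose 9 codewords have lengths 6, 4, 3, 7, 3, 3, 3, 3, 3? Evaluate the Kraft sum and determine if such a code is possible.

0.8359375; yes

With common denominator 2^7 = 128: Σ 2^(−ℓᵢ) = 2/128 + 8/128 + 16/128 + 1/128 + 16/128 + 16/128 + 16/128 + 16/128 + 16/128 = 107/128 = 0.8359375.
Kraft's inequality requires Σ ≤ 1; here Σ = 0.8359375 ≤ 1, so such a prefix code exists.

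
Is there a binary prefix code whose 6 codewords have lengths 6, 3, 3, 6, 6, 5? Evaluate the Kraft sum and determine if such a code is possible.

With common denominator 2^6 = 64: Σ 2^(−ℓᵢ) = 1/64 + 8/64 + 8/64 + 1/64 + 1/64 + 2/64 = 21/64 = 0.328125.
Kraft's inequality requires Σ ≤ 1; here Σ = 0.328125 ≤ 1, so such a prefix code exists.

0.328125; yes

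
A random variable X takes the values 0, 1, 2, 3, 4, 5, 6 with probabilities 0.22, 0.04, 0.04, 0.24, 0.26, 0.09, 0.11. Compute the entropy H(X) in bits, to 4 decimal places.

H = −Σ pᵢ log₂ pᵢ.
−0.22·log₂(0.22) = 0.4806
−0.04·log₂(0.04) = 0.1858
−0.04·log₂(0.04) = 0.1858
−0.24·log₂(0.24) = 0.4941
−0.26·log₂(0.26) = 0.5053
−0.09·log₂(0.09) = 0.3127
−0.11·log₂(0.11) = 0.3503
Sum ≈ 2.5144 → 2.5144 bits.

2.5144 bits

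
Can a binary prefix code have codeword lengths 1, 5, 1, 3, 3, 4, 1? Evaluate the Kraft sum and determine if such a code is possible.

1.84375; no

With common denominator 2^5 = 32: Σ 2^(−ℓᵢ) = 16/32 + 1/32 + 16/32 + 4/32 + 4/32 + 2/32 + 16/32 = 59/32 = 1.84375.
Kraft's inequality requires Σ ≤ 1; here Σ = 1.84375 > 1, so no such prefix code exists.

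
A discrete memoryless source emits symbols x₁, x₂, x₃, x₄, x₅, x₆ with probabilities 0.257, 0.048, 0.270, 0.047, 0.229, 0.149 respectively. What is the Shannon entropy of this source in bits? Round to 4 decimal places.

H = −Σ pᵢ log₂ pᵢ.
−0.257·log₂(0.257) = 0.5038
−0.048·log₂(0.048) = 0.2103
−0.270·log₂(0.270) = 0.5100
−0.047·log₂(0.047) = 0.2073
−0.229·log₂(0.229) = 0.4870
−0.149·log₂(0.149) = 0.4092
Sum ≈ 2.3276 → 2.3276 bits.

2.3276 bits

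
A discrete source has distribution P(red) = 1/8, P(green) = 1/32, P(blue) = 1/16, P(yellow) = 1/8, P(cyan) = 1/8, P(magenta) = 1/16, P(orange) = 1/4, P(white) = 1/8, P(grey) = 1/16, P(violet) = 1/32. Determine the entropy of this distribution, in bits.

Each probability is a power of 1/2, so log₂(1/p) is an integer.
H = Σ p·log₂(1/p) = 1/8·3 + 1/32·5 + 1/16·4 + 1/8·3 + 1/8·3 + 1/16·4 + 1/4·2 + 1/8·3 + 1/16·4 + 1/32·5 = 3.0625 bits.

3.0625 bits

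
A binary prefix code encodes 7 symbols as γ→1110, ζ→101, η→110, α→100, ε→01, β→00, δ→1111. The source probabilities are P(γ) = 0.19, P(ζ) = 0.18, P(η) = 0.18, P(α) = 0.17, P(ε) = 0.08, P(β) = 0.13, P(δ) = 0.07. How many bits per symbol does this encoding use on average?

L̄ = Σ pᵢ·ℓᵢ = 0.19·4 + 0.18·3 + 0.18·3 + 0.17·3 + 0.08·2 + 0.13·2 + 0.07·4 = 3.05 bits/symbol.

3.05 bits/symbol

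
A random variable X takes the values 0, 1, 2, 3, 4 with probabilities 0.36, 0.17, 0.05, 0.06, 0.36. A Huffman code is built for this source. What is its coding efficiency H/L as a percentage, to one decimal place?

Entropy H = −Σ p log₂ p ≈ 1.9554 bits.
Huffman merges: 1/20+3/50→11/100; 11/100+17/100→7/25; 7/25+9/25→16/25; 9/25+16/25→1. L = 203/100 ≈ 2.0300.
Efficiency = H/L = 1.9554/2.0300 = 96.3%.

96.3%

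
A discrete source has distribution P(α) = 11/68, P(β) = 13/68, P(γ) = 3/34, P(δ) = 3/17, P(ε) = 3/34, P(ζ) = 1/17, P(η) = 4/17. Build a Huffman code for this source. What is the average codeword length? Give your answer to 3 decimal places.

Repeatedly combine the two least-probable nodes; the expected code length is the sum of the merged weights.
merge 1/17 + 3/34 → 5/34
merge 3/34 + 5/34 → 4/17
merge 11/68 + 3/17 → 23/68
merge 13/68 + 4/17 → 29/68
merge 4/17 + 23/68 → 39/68
merge 29/68 + 39/68 → 1
L = 5/34 + 4/17 + 23/68 + 29/68 + 39/68 + 1 = 185/68 ≈ 2.721 bits/symbol.

2.721 bits/symbol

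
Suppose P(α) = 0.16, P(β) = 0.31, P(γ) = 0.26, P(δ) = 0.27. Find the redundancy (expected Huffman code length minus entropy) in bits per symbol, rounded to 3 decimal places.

0.038 bits

Entropy H = −Σ p log₂ p ≈ 1.9621 bits.
Huffman merges: 4/25+13/50→21/50; 27/100+31/100→29/50; 21/50+29/50→1. L = 2 ≈ 2.0000.
L − H = 2.0000 − 1.9621 = 0.038 bits.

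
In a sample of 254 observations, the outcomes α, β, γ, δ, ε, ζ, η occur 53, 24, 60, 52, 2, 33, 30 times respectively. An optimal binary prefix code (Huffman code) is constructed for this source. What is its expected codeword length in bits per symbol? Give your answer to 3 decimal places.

2.657 bits/symbol

Probabilities are the counts divided by 254.
Repeatedly combine the two least-probable nodes; the expected code length is the sum of the merged weights.
merge 1/127 + 12/127 → 13/127
merge 13/127 + 15/127 → 28/127
merge 33/254 + 26/127 → 85/254
merge 53/254 + 28/127 → 109/254
merge 30/127 + 85/254 → 145/254
merge 109/254 + 145/254 → 1
L = 13/127 + 28/127 + 85/254 + 109/254 + 145/254 + 1 = 675/254 ≈ 2.657 bits/symbol.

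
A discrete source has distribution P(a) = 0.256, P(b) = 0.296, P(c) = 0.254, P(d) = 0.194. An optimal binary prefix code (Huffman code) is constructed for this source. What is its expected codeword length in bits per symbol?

2 bits/symbol

Repeatedly combine the two least-probable nodes; the expected code length is the sum of the merged weights.
merge 97/500 + 127/500 → 56/125
merge 32/125 + 37/125 → 69/125
merge 56/125 + 69/125 → 1
L = 56/125 + 69/125 + 1 = 2 bits/symbol.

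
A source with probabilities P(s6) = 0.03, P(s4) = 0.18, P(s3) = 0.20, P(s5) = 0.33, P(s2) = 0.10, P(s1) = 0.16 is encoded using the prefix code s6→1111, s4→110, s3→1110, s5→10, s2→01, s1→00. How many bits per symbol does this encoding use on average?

2.64 bits/symbol

L̄ = Σ pᵢ·ℓᵢ = 0.03·4 + 0.18·3 + 0.20·4 + 0.33·2 + 0.10·2 + 0.16·2 = 2.64 bits/symbol.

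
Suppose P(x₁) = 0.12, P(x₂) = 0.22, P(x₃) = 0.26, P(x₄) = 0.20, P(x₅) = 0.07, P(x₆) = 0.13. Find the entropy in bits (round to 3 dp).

H = −Σ pᵢ log₂ pᵢ.
−0.12·log₂(0.12) = 0.3671
−0.22·log₂(0.22) = 0.4806
−0.26·log₂(0.26) = 0.5053
−0.20·log₂(0.20) = 0.4644
−0.07·log₂(0.07) = 0.2686
−0.13·log₂(0.13) = 0.3826
Sum ≈ 2.4685 → 2.469 bits.

2.469 bits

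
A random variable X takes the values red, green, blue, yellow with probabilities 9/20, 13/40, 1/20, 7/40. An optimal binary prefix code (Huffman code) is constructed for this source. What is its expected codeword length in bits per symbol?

1.775 bits/symbol

Repeatedly combine the two least-probable nodes; the expected code length is the sum of the merged weights.
merge 1/20 + 7/40 → 9/40
merge 9/40 + 13/40 → 11/20
merge 9/20 + 11/20 → 1
L = 9/40 + 11/20 + 1 = 71/40 = 1.775 bits/symbol.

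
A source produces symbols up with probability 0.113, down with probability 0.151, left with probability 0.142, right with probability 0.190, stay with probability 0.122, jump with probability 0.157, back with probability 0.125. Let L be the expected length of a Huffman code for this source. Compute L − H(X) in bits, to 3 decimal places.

0.023 bits

Entropy H = −Σ p log₂ p ≈ 2.7870 bits.
Huffman merges: 113/1000+61/500→47/200; 1/8+71/500→267/1000; 151/1000+157/1000→77/250; 19/100+47/200→17/40; 267/1000+77/250→23/40; 17/40+23/40→1. L = 281/100 ≈ 2.8100.
L − H = 2.8100 − 2.7870 = 0.023 bits.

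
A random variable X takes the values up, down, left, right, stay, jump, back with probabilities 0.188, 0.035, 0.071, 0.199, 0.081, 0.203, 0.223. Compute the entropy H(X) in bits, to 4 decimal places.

2.6005 bits

H = −Σ pᵢ log₂ pᵢ.
−0.188·log₂(0.188) = 0.4533
−0.035·log₂(0.035) = 0.1693
−0.071·log₂(0.071) = 0.2709
−0.199·log₂(0.199) = 0.4635
−0.081·log₂(0.081) = 0.2937
−0.203·log₂(0.203) = 0.4670
−0.223·log₂(0.223) = 0.4828
Sum ≈ 2.6005 → 2.6005 bits.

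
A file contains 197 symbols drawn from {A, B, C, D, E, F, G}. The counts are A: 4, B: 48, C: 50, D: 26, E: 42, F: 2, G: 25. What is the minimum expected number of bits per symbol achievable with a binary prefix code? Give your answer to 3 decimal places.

Probabilities are the counts divided by 197.
Repeatedly combine the two least-probable nodes; the expected code length is the sum of the merged weights.
merge 2/197 + 4/197 → 6/197
merge 6/197 + 25/197 → 31/197
merge 26/197 + 31/197 → 57/197
merge 42/197 + 48/197 → 90/197
merge 50/197 + 57/197 → 107/197
merge 90/197 + 107/197 → 1
L = 6/197 + 31/197 + 57/197 + 90/197 + 107/197 + 1 = 488/197 ≈ 2.477 bits/symbol.

2.477 bits/symbol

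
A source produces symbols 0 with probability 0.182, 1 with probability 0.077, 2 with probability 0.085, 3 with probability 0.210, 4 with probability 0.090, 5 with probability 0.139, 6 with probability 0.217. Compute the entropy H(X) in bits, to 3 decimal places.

2.694 bits

H = −Σ pᵢ log₂ pᵢ.
−0.182·log₂(0.182) = 0.4474
−0.077·log₂(0.077) = 0.2848
−0.085·log₂(0.085) = 0.3023
−0.210·log₂(0.210) = 0.4728
−0.090·log₂(0.090) = 0.3127
−0.139·log₂(0.139) = 0.3957
−0.217·log₂(0.217) = 0.4783
Sum ≈ 2.6940 → 2.694 bits.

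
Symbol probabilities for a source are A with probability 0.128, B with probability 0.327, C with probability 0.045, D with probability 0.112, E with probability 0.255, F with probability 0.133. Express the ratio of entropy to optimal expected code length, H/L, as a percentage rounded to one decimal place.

Entropy H = −Σ p log₂ p ≈ 2.3518 bits.
Huffman merges: 9/200+14/125→157/1000; 16/125+133/1000→261/1000; 157/1000+51/200→103/250; 261/1000+327/1000→147/250; 103/250+147/250→1. L = 1209/500 ≈ 2.4180.
Efficiency = H/L = 2.3518/2.4180 = 97.3%.

97.3%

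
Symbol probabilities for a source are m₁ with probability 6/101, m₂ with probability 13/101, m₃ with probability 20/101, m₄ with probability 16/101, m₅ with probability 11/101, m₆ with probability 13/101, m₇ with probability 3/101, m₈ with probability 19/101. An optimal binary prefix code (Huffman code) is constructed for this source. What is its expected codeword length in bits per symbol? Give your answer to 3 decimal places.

Repeatedly combine the two least-probable nodes; the expected code length is the sum of the merged weights.
merge 3/101 + 6/101 → 9/101
merge 9/101 + 11/101 → 20/101
merge 13/101 + 13/101 → 26/101
merge 16/101 + 19/101 → 35/101
merge 20/101 + 20/101 → 40/101
merge 26/101 + 35/101 → 61/101
merge 40/101 + 61/101 → 1
L = 9/101 + 20/101 + 26/101 + 35/101 + 40/101 + 61/101 + 1 = 292/101 ≈ 2.891 bits/symbol.

2.891 bits/symbol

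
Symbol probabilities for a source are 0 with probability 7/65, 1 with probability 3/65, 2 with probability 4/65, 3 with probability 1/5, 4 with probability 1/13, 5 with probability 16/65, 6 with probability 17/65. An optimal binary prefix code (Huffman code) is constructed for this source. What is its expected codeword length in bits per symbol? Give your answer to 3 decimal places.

2.585 bits/symbol

Repeatedly combine the two least-probable nodes; the expected code length is the sum of the merged weights.
merge 3/65 + 4/65 → 7/65
merge 1/13 + 7/65 → 12/65
merge 7/65 + 12/65 → 19/65
merge 1/5 + 16/65 → 29/65
merge 17/65 + 19/65 → 36/65
merge 29/65 + 36/65 → 1
L = 7/65 + 12/65 + 19/65 + 29/65 + 36/65 + 1 = 168/65 ≈ 2.585 bits/symbol.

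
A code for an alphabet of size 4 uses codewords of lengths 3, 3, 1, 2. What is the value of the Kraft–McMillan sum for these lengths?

1

With common denominator 2^3 = 8: Σ 2^(−ℓᵢ) = 1/8 + 1/8 + 4/8 + 2/8 = 8/8 = 1.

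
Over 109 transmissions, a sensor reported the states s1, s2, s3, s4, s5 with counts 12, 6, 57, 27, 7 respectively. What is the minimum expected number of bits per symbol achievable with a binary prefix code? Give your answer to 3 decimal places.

Probabilities are the counts divided by 109.
Repeatedly combine the two least-probable nodes; the expected code length is the sum of the merged weights.
merge 6/109 + 7/109 → 13/109
merge 12/109 + 13/109 → 25/109
merge 25/109 + 27/109 → 52/109
merge 52/109 + 57/109 → 1
L = 13/109 + 25/109 + 52/109 + 1 = 199/109 ≈ 1.826 bits/symbol.

1.826 bits/symbol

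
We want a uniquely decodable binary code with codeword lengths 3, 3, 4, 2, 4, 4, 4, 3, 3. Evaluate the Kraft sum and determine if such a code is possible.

With common denominator 2^4 = 16: Σ 2^(−ℓᵢ) = 2/16 + 2/16 + 1/16 + 4/16 + 1/16 + 1/16 + 1/16 + 2/16 + 2/16 = 16/16 = 1.
Kraft's inequality requires Σ ≤ 1; here Σ = 1 ≤ 1, so such a prefix code exists.

1; yes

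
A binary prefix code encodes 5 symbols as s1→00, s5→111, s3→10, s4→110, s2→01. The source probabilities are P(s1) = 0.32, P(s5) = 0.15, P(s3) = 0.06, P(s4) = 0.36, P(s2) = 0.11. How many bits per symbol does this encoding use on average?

2.51 bits/symbol

L̄ = Σ pᵢ·ℓᵢ = 0.32·2 + 0.15·3 + 0.06·2 + 0.36·3 + 0.11·2 = 2.51 bits/symbol.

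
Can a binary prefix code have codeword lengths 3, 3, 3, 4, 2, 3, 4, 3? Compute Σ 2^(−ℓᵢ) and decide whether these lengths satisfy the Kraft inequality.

1; yes

With common denominator 2^4 = 16: Σ 2^(−ℓᵢ) = 2/16 + 2/16 + 2/16 + 1/16 + 4/16 + 2/16 + 1/16 + 2/16 = 16/16 = 1.
Kraft's inequality requires Σ ≤ 1; here Σ = 1 ≤ 1, so such a prefix code exists.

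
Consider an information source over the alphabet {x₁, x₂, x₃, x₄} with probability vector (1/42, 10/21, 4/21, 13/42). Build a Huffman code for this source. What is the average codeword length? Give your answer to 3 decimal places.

1.738 bits/symbol

Repeatedly combine the two least-probable nodes; the expected code length is the sum of the merged weights.
merge 1/42 + 4/21 → 3/14
merge 3/14 + 13/42 → 11/21
merge 10/21 + 11/21 → 1
L = 3/14 + 11/21 + 1 = 73/42 ≈ 1.738 bits/symbol.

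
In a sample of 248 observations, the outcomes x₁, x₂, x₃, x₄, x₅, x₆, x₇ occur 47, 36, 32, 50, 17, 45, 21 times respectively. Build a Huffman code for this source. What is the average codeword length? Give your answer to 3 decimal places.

2.762 bits/symbol

Probabilities are the counts divided by 248.
Repeatedly combine the two least-probable nodes; the expected code length is the sum of the merged weights.
merge 17/248 + 21/248 → 19/124
merge 4/31 + 9/62 → 17/62
merge 19/124 + 45/248 → 83/248
merge 47/248 + 25/124 → 97/248
merge 17/62 + 83/248 → 151/248
merge 97/248 + 151/248 → 1
L = 19/124 + 17/62 + 83/248 + 97/248 + 151/248 + 1 = 685/248 ≈ 2.762 bits/symbol.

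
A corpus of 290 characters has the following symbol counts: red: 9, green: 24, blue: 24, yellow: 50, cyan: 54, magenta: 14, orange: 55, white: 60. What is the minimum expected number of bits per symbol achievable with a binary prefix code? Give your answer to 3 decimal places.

2.845 bits/symbol

Probabilities are the counts divided by 290.
Repeatedly combine the two least-probable nodes; the expected code length is the sum of the merged weights.
merge 9/290 + 7/145 → 23/290
merge 23/290 + 12/145 → 47/290
merge 12/145 + 47/290 → 71/290
merge 5/29 + 27/145 → 52/145
merge 11/58 + 6/29 → 23/58
merge 71/290 + 52/145 → 35/58
merge 23/58 + 35/58 → 1
L = 23/290 + 47/290 + 71/290 + 52/145 + 23/58 + 35/58 + 1 = 165/58 ≈ 2.845 bits/symbol.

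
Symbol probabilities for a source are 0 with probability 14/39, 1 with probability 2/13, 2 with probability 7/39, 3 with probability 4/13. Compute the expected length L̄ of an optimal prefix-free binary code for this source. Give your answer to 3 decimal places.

Repeatedly combine the two least-probable nodes; the expected code length is the sum of the merged weights.
merge 2/13 + 7/39 → 1/3
merge 4/13 + 1/3 → 25/39
merge 14/39 + 25/39 → 1
L = 1/3 + 25/39 + 1 = 77/39 ≈ 1.974 bits/symbol.

1.974 bits/symbol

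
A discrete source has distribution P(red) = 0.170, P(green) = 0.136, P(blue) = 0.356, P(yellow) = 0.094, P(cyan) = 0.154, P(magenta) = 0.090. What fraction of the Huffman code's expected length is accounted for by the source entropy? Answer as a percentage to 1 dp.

Entropy H = −Σ p log₂ p ≈ 2.4054 bits.
Huffman merges: 9/100+47/500→23/125; 17/125+77/500→29/100; 17/100+23/125→177/500; 29/100+177/500→161/250; 89/250+161/250→1. L = 309/125 ≈ 2.4720.
Efficiency = H/L = 2.4054/2.4720 = 97.3%.

97.3%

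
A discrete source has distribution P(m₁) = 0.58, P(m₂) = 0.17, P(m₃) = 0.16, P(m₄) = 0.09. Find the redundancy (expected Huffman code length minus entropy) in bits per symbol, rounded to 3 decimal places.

Entropy H = −Σ p log₂ p ≈ 1.6261 bits.
Huffman merges: 9/100+4/25→1/4; 17/100+1/4→21/50; 21/50+29/50→1. L = 167/100 ≈ 1.6700.
L − H = 1.6700 − 1.6261 = 0.044 bits.

0.044 bits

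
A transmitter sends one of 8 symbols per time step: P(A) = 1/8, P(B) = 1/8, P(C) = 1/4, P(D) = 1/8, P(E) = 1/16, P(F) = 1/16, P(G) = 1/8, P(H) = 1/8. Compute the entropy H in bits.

2.875 bits

Each probability is a power of 1/2, so log₂(1/p) is an integer.
H = Σ p·log₂(1/p) = 1/8·3 + 1/8·3 + 1/4·2 + 1/8·3 + 1/16·4 + 1/16·4 + 1/8·3 + 1/8·3 = 2.875 bits.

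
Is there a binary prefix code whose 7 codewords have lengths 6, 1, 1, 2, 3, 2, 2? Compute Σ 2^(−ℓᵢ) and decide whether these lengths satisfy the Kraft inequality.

With common denominator 2^6 = 64: Σ 2^(−ℓᵢ) = 1/64 + 32/64 + 32/64 + 16/64 + 8/64 + 16/64 + 16/64 = 121/64 = 1.890625.
Kraft's inequality requires Σ ≤ 1; here Σ = 1.890625 > 1, so no such prefix code exists.

1.890625; no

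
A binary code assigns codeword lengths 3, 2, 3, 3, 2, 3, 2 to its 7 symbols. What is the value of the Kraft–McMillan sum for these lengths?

With common denominator 2^3 = 8: Σ 2^(−ℓᵢ) = 1/8 + 2/8 + 1/8 + 1/8 + 2/8 + 1/8 + 2/8 = 10/8 = 1.25.

1.25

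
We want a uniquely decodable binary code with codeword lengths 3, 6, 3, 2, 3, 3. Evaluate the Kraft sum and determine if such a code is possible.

With common denominator 2^6 = 64: Σ 2^(−ℓᵢ) = 8/64 + 1/64 + 8/64 + 16/64 + 8/64 + 8/64 = 49/64 = 0.765625.
Kraft's inequality requires Σ ≤ 1; here Σ = 0.765625 ≤ 1, so such a prefix code exists.

0.765625; yes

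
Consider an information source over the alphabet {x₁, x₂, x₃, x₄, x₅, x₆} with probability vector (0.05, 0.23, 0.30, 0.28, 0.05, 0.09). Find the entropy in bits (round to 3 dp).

2.268 bits

H = −Σ pᵢ log₂ pᵢ.
−0.05·log₂(0.05) = 0.2161
−0.23·log₂(0.23) = 0.4877
−0.30·log₂(0.30) = 0.5211
−0.28·log₂(0.28) = 0.5142
−0.05·log₂(0.05) = 0.2161
−0.09·log₂(0.09) = 0.3127
Sum ≈ 2.2678 → 2.268 bits.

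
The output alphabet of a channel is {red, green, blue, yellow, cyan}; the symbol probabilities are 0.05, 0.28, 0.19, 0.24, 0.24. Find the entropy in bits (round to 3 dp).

H = −Σ pᵢ log₂ pᵢ.
−0.05·log₂(0.05) = 0.2161
−0.28·log₂(0.28) = 0.5142
−0.19·log₂(0.19) = 0.4552
−0.24·log₂(0.24) = 0.4941
−0.24·log₂(0.24) = 0.4941
Sum ≈ 2.1738 → 2.174 bits.

2.174 bits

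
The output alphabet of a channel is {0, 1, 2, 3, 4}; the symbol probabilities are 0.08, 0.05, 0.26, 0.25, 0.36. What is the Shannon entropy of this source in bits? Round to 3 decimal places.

H = −Σ pᵢ log₂ pᵢ.
−0.08·log₂(0.08) = 0.2915
−0.05·log₂(0.05) = 0.2161
−0.26·log₂(0.26) = 0.5053
−0.25·log₂(0.25) = 0.5000
−0.36·log₂(0.36) = 0.5306
Sum ≈ 2.0435 → 2.044 bits.

2.044 bits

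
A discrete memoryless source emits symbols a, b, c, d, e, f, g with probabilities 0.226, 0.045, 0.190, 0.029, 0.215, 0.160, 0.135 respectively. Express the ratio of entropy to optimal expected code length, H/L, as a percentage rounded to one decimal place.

98.0%

Entropy H = −Σ p log₂ p ≈ 2.5794 bits.
Huffman merges: 29/1000+9/200→37/500; 37/500+27/200→209/1000; 4/25+19/100→7/20; 209/1000+43/200→53/125; 113/500+7/20→72/125; 53/125+72/125→1. L = 2633/1000 ≈ 2.6330.
Efficiency = H/L = 2.5794/2.6330 = 98.0%.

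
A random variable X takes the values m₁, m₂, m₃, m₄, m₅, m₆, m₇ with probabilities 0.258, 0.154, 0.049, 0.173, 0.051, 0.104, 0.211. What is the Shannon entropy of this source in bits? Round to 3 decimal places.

H = −Σ pᵢ log₂ pᵢ.
−0.258·log₂(0.258) = 0.5043
−0.154·log₂(0.154) = 0.4156
−0.049·log₂(0.049) = 0.2132
−0.173·log₂(0.173) = 0.4379
−0.051·log₂(0.051) = 0.2190
−0.104·log₂(0.104) = 0.3396
−0.211·log₂(0.211) = 0.4736
Sum ≈ 2.6032 → 2.603 bits.

2.603 bits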